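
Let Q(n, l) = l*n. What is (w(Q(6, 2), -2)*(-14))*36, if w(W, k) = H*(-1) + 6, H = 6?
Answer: 0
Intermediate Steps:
w(W, k) = 0 (w(W, k) = 6*(-1) + 6 = -6 + 6 = 0)
(w(Q(6, 2), -2)*(-14))*36 = (0*(-14))*36 = 0*36 = 0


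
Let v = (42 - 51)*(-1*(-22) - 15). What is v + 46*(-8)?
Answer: -431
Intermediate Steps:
v = -63 (v = -9*(22 - 15) = -9*7 = -63)
v + 46*(-8) = -63 + 46*(-8) = -63 - 368 = -431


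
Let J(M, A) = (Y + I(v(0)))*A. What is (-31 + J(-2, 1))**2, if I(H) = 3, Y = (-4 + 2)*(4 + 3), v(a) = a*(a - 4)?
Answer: 1764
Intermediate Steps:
v(a) = a*(-4 + a)
Y = -14 (Y = -2*7 = -14)
J(M, A) = -11*A (J(M, A) = (-14 + 3)*A = -11*A)
(-31 + J(-2, 1))**2 = (-31 - 11*1)**2 = (-31 - 11)**2 = (-42)**2 = 1764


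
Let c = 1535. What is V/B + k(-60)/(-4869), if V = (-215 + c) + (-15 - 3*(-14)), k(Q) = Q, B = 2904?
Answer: 748087/1571064 ≈ 0.47617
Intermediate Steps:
V = 1347 (V = (-215 + 1535) + (-15 - 3*(-14)) = 1320 + (-15 + 42) = 1320 + 27 = 1347)
V/B + k(-60)/(-4869) = 1347/2904 - 60/(-4869) = 1347*(1/2904) - 60*(-1/4869) = 449/968 + 20/1623 = 748087/1571064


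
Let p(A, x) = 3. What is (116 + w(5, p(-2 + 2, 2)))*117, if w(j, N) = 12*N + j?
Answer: 18369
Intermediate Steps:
w(j, N) = j + 12*N
(116 + w(5, p(-2 + 2, 2)))*117 = (116 + (5 + 12*3))*117 = (116 + (5 + 36))*117 = (116 + 41)*117 = 157*117 = 18369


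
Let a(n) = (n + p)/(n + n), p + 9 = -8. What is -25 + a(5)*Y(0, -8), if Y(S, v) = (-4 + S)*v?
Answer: -317/5 ≈ -63.400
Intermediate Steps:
p = -17 (p = -9 - 8 = -17)
Y(S, v) = v*(-4 + S)
a(n) = (-17 + n)/(2*n) (a(n) = (n - 17)/(n + n) = (-17 + n)/((2*n)) = (-17 + n)*(1/(2*n)) = (-17 + n)/(2*n))
-25 + a(5)*Y(0, -8) = -25 + ((½)*(-17 + 5)/5)*(-8*(-4 + 0)) = -25 + ((½)*(⅕)*(-12))*(-8*(-4)) = -25 - 6/5*32 = -25 - 192/5 = -317/5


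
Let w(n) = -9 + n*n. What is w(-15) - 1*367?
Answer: -151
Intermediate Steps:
w(n) = -9 + n²
w(-15) - 1*367 = (-9 + (-15)²) - 1*367 = (-9 + 225) - 367 = 216 - 367 = -151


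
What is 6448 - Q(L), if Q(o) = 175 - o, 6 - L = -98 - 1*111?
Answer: 6488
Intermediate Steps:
L = 215 (L = 6 - (-98 - 1*111) = 6 - (-98 - 111) = 6 - 1*(-209) = 6 + 209 = 215)
6448 - Q(L) = 6448 - (175 - 1*215) = 6448 - (175 - 215) = 6448 - 1*(-40) = 6448 + 40 = 6488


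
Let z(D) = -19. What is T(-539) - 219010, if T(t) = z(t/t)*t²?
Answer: -5738909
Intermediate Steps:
T(t) = -19*t²
T(-539) - 219010 = -19*(-539)² - 219010 = -19*290521 - 219010 = -5519899 - 219010 = -5738909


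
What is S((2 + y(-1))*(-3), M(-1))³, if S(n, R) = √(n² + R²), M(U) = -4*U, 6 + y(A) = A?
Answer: 241*√241 ≈ 3741.3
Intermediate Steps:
y(A) = -6 + A
S(n, R) = √(R² + n²)
S((2 + y(-1))*(-3), M(-1))³ = (√((-4*(-1))² + ((2 + (-6 - 1))*(-3))²))³ = (√(4² + ((2 - 7)*(-3))²))³ = (√(16 + (-5*(-3))²))³ = (√(16 + 15²))³ = (√(16 + 225))³ = (√241)³ = 241*√241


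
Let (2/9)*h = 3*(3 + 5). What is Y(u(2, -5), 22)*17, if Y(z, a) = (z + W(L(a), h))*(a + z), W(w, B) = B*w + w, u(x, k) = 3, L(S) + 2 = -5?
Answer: -323000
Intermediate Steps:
L(S) = -7 (L(S) = -2 - 5 = -7)
h = 108 (h = 9*(3*(3 + 5))/2 = 9*(3*8)/2 = (9/2)*24 = 108)
W(w, B) = w + B*w
Y(z, a) = (-763 + z)*(a + z) (Y(z, a) = (z - 7*(1 + 108))*(a + z) = (z - 7*109)*(a + z) = (z - 763)*(a + z) = (-763 + z)*(a + z))
Y(u(2, -5), 22)*17 = (3² - 763*22 - 763*3 + 22*3)*17 = (9 - 16786 - 2289 + 66)*17 = -19000*17 = -323000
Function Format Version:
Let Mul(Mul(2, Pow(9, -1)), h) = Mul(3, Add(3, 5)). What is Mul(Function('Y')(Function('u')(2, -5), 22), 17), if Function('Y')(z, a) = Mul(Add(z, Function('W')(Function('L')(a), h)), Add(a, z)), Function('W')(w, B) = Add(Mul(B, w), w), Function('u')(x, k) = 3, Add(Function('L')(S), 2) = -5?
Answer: -323000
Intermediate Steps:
Function('L')(S) = -7 (Function('L')(S) = Add(-2, -5) = -7)
h = 108 (h = Mul(Rational(9, 2), Mul(3, Add(3, 5))) = Mul(Rational(9, 2), Mul(3, 8)) = Mul(Rational(9, 2), 24) = 108)
Function('W')(w, B) = Add(w, Mul(B, w))
Function('Y')(z, a) = Mul(Add(-763, z), Add(a, z)) (Function('Y')(z, a) = Mul(Add(z, Mul(-7, Add(1, 108))), Add(a, z)) = Mul(Add(z, Mul(-7, 109)), Add(a, z)) = Mul(Add(z, -763), Add(a, z)) = Mul(Add(-763, z), Add(a, z)))
Mul(Function('Y')(Function('u')(2, -5), 22), 17) = Mul(Add(Pow(3, 2), Mul(-763, 22), Mul(-763, 3), Mul(22, 3)), 17) = Mul(Add(9, -16786, -2289, 66), 17) = Mul(-19000, 17) = -323000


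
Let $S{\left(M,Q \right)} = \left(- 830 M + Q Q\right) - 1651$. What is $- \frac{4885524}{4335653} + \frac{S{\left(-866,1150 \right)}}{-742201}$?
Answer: $- \frac{1781309198723}{459703713179} \approx -3.8749$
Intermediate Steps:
$S{\left(M,Q \right)} = -1651 + Q^{2} - 830 M$ ($S{\left(M,Q \right)} = \left(- 830 M + Q^{2}\right) - 1651 = \left(Q^{2} - 830 M\right) - 1651 = -1651 + Q^{2} - 830 M$)
$- \frac{4885524}{4335653} + \frac{S{\left(-866,1150 \right)}}{-742201} = - \frac{4885524}{4335653} + \frac{-1651 + 1150^{2} - -718780}{-742201} = \left(-4885524\right) \frac{1}{4335653} + \left(-1651 + 1322500 + 718780\right) \left(- \frac{1}{742201}\right) = - \frac{697932}{619379} + 2039629 \left(- \frac{1}{742201}\right) = - \frac{697932}{619379} - \frac{2039629}{742201} = - \frac{1781309198723}{459703713179}$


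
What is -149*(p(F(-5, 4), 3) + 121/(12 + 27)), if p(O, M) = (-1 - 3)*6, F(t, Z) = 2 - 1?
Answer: 121435/39 ≈ 3113.7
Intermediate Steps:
F(t, Z) = 1
p(O, M) = -24 (p(O, M) = -4*6 = -24)
-149*(p(F(-5, 4), 3) + 121/(12 + 27)) = -149*(-24 + 121/(12 + 27)) = -149*(-24 + 121/39) = -149*(-815/39) = 121435/39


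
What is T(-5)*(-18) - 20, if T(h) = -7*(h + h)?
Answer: -1280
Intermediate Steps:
T(h) = -14*h
T(-5)*(-18) - 20 = -14*(-5)*(-18) - 20 = 70*(-18) - 20 = -1260 - 20 = -1280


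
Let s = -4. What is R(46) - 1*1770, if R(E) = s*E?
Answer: -1954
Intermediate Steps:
R(E) = -4*E
R(46) - 1*1770 = -4*46 - 1*1770 = -184 - 1770 = -1954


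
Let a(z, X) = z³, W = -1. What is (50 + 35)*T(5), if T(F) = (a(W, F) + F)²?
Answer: 1360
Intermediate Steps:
T(F) = (-1 + F)² (T(F) = ((-1)³ + F)² = (-1 + F)²)
(50 + 35)*T(5) = (50 + 35)*(-1 + 5)² = 85*4² = 85*16 = 1360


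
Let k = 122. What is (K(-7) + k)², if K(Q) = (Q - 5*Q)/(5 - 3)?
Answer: 18496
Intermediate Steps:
K(Q) = -2*Q (K(Q) = -4*Q/2 = -4*Q*(½) = -2*Q)
(K(-7) + k)² = (-2*(-7) + 122)² = (14 + 122)² = 136² = 18496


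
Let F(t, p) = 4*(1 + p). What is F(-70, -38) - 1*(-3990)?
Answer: 3842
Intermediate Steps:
F(t, p) = 4 + 4*p
F(-70, -38) - 1*(-3990) = (4 + 4*(-38)) - 1*(-3990) = (4 - 152) + 3990 = -148 + 3990 = 3842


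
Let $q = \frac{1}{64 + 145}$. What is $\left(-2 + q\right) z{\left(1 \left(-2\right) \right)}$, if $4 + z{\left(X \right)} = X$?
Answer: $\frac{2502}{209} \approx 11.971$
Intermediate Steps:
$z{\left(X \right)} = -4 + X$
$q = \frac{1}{209} \approx 0.0047847$
$\left(-2 + q\right) z{\left(1 \left(-2\right) \right)} = \left(-2 + \frac{1}{209}\right) \left(-4 + 1 \left(-2\right)\right) = - \frac{417 \left(-4 - 2\right)}{209} = \left(- \frac{417}{209}\right) \left(-6\right) = \frac{2502}{209}$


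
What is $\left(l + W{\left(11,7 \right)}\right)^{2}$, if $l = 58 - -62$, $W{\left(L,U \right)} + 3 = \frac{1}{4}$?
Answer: $\frac{219961}{16} \approx 13748.0$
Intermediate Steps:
$W{\left(L,U \right)} = - \frac{11}{4}$ ($W{\left(L,U \right)} = -3 + \frac{1}{4} = - \frac{11}{4}$)
$l = 120$ ($l = 58 + 62 = 120$)
$\left(l + W{\left(11,7 \right)}\right)^{2} = \left(120 - \frac{11}{4}\right)^{2} = \left(\frac{469}{4}\right)^{2} = \frac{219961}{16}$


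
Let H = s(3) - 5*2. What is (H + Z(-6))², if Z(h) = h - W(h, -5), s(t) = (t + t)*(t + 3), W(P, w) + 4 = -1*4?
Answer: 784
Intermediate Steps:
W(P, w) = -8 (W(P, w) = -4 - 1*4 = -4 - 4 = -8)
s(t) = 2*t*(3 + t) (s(t) = (2*t)*(3 + t) = 2*t*(3 + t))
Z(h) = 8 + h (Z(h) = h - 1*(-8) = h + 8 = 8 + h)
H = 26 (H = 2*3*(3 + 3) - 5*2 = 2*3*6 - 10 = 36 - 10 = 26)
(H + Z(-6))² = (26 + (8 - 6))² = (26 + 2)² = 28² = 784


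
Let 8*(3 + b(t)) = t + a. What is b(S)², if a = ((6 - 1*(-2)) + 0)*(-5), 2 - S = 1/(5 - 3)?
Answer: 15625/256 ≈ 61.035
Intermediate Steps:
S = 3/2 (S = 2 - 1/(5 - 3) = 2 - 1/2 = 2 - 1*½ = 2 - ½ = 3/2 ≈ 1.5000)
a = -40 (a = ((6 + 2) + 0)*(-5) = (8 + 0)*(-5) = 8*(-5) = -40)
b(t) = -8 + t/8 (b(t) = -3 + (t - 40)/8 = -3 + (-40 + t)/8 = -3 + (-5 + t/8) = -8 + t/8)
b(S)² = (-8 + (⅛)*(3/2))² = (-8 + 3/16)² = (-125/16)² = 15625/256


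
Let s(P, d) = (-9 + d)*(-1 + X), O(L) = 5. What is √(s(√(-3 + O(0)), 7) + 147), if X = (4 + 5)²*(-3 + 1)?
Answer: √473 ≈ 21.749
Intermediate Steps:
X = -162 (X = 9²*(-2) = 81*(-2) = -162)
s(P, d) = 1467 - 163*d (s(P, d) = (-9 + d)*(-1 - 162) = (-9 + d)*(-163) = 1467 - 163*d)
√(s(√(-3 + O(0)), 7) + 147) = √((1467 - 163*7) + 147) = √((1467 - 1141) + 147) = √(326 + 147) = √473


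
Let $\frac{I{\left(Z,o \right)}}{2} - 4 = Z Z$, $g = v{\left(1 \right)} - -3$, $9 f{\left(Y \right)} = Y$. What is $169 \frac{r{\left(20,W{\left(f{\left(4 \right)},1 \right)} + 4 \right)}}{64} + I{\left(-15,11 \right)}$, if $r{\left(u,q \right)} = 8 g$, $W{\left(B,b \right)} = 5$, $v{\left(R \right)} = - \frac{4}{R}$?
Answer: $\frac{3495}{8} \approx 436.88$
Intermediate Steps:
$f{\left(Y \right)} = \frac{Y}{9}$
$g = -1$ ($g = - \frac{4}{1} - -3 = \left(-4\right) 1 + 3 = -4 + 3 = -1$)
$r{\left(u,q \right)} = -8$ ($r{\left(u,q \right)} = 8 \left(-1\right) = -8$)
$I{\left(Z,o \right)} = 8 + 2 Z^{2}$ ($I{\left(Z,o \right)} = 8 + 2 Z Z = 8 + 2 Z^{2}$)
$169 \frac{r{\left(20,W{\left(f{\left(4 \right)},1 \right)} + 4 \right)}}{64} + I{\left(-15,11 \right)} = 169 \left(- \frac{8}{64}\right) + \left(8 + 2 \left(-15\right)^{2}\right) = 169 \left(\left(-8\right) \frac{1}{64}\right) + \left(8 + 2 \cdot 225\right) = 169 \left(- \frac{1}{8}\right) + \left(8 + 450\right) = - \frac{169}{8} + 458 = \frac{3495}{8}$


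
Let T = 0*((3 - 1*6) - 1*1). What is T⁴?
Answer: 0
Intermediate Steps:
T = 0 (T = 0*((3 - 6) - 1) = 0*(-3 - 1) = 0*(-4) = 0)
T⁴ = 0⁴ = 0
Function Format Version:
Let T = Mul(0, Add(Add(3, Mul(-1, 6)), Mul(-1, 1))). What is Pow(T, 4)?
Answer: 0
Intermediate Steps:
T = 0 (T = Mul(0, Add(Add(3, -6), -1)) = Mul(0, Add(-3, -1)) = Mul(0, -4) = 0)
Pow(T, 4) = Pow(0, 4) = 0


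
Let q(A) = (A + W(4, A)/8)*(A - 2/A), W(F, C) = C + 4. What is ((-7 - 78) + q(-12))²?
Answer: 170569/36 ≈ 4738.0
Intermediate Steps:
W(F, C) = 4 + C
q(A) = (½ + 9*A/8)*(A - 2/A) (q(A) = (A + (4 + A)/8)*(A - 2/A) = (A + (4 + A)*(⅛))*(A - 2/A) = (A + (½ + A/8))*(A - 2/A) = (½ + 9*A/8)*(A - 2/A))
((-7 - 78) + q(-12))² = ((-7 - 78) + (-9/4 + (½)*(-12) - 1/(-12) + (9/8)*(-12)²))² = (-85 + (-9/4 - 6 - 1*(-1/12) + (9/8)*144))² = (-85 + (-9/4 - 6 + 1/12 + 162))² = (-85 + 923/6)² = (413/6)² = 170569/36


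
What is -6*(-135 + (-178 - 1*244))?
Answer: 3342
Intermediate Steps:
-6*(-135 + (-178 - 1*244)) = -6*(-135 + (-178 - 244)) = -6*(-135 - 422) = -6*(-557) = 3342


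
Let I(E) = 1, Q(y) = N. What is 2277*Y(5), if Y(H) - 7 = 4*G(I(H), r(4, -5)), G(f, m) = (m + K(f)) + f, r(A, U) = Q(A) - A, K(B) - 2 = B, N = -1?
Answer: 6831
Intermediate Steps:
Q(y) = -1
K(B) = 2 + B
r(A, U) = -1 - A
G(f, m) = 2 + m + 2*f (G(f, m) = (m + (2 + f)) + f = (2 + f + m) + f = 2 + m + 2*f)
Y(H) = 3 (Y(H) = 7 + 4*(2 + (-1 - 1*4) + 2*1) = 7 + 4*(2 + (-1 - 4) + 2) = 7 + 4*(2 - 5 + 2) = 7 + 4*(-1) = 7 - 4 = 3)
2277*Y(5) = 2277*3 = 6831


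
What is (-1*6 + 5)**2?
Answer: 1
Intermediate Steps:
(-1*6 + 5)**2 = (-6 + 5)**2 = (-1)**2 = 1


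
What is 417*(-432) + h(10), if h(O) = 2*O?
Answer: -180124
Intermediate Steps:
417*(-432) + h(10) = 417*(-432) + 2*10 = -180144 + 20 = -180124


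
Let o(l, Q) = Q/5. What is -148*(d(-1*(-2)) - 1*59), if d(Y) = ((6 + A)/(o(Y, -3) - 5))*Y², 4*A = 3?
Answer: 66119/7 ≈ 9445.6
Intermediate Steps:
A = ¾ (A = (¼)*3 = ¾ ≈ 0.75000)
o(l, Q) = Q/5 (o(l, Q) = Q*(⅕) = Q/5)
d(Y) = -135*Y²/112 (d(Y) = ((6 + ¾)/((⅕)*(-3) - 5))*Y² = (27/(4*(-⅗ - 5)))*Y² = (27/(4*(-28/5)))*Y² = ((27/4)*(-5/28))*Y² = -135*Y²/112)
-148*(d(-1*(-2)) - 1*59) = -148*(-135*(-1*(-2))²/112 - 1*59) = -148*(-135/112*2² - 59) = -148*(-135/112*4 - 59) = -148*(-135/28 - 59) = -148*(-1787/28) = 66119/7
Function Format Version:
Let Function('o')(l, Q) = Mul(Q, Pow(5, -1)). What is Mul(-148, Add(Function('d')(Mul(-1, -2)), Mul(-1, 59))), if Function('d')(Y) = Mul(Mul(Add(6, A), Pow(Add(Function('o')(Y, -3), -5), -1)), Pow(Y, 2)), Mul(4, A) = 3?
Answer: Rational(66119, 7) ≈ 9445.6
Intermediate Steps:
A = Rational(3, 4) (A = Mul(Rational(1, 4), 3) = Rational(3, 4) ≈ 0.75000)
Function('o')(l, Q) = Mul(Rational(1, 5), Q) (Function('o')(l, Q) = Mul(Q, Rational(1, 5)) = Mul(Rational(1, 5), Q))
Function('d')(Y) = Mul(Rational(-135, 112), Pow(Y, 2)) (Function('d')(Y) = Mul(Mul(Add(6, Rational(3, 4)), Pow(Add(Mul(Rational(1, 5), -3), -5), -1)), Pow(Y, 2)) = Mul(Mul(Rational(27, 4), Pow(Add(Rational(-3, 5), -5), -1)), Pow(Y, 2)) = Mul(Mul(Rational(27, 4), Pow(Rational(-28, 5), -1)), Pow(Y, 2)) = Mul(Mul(Rational(27, 4), Rational(-5, 28)), Pow(Y, 2)) = Mul(Rational(-135, 112), Pow(Y, 2)))
Mul(-148, Add(Function('d')(Mul(-1, -2)), Mul(-1, 59))) = Mul(-148, Add(Mul(Rational(-135, 112), Pow(Mul(-1, -2), 2)), Mul(-1, 59))) = Mul(-148, Add(Mul(Rational(-135, 112), Pow(2, 2)), -59)) = Mul(-148, Add(Mul(Rational(-135, 112), 4), -59)) = Mul(-148, Add(Rational(-135, 28), -59)) = Mul(-148, Rational(-1787, 28)) = Rational(66119, 7)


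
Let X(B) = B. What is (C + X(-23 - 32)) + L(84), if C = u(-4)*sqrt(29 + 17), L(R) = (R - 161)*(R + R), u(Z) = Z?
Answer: -12991 - 4*sqrt(46) ≈ -13018.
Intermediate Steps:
L(R) = 2*R*(-161 + R) (L(R) = (-161 + R)*(2*R) = 2*R*(-161 + R))
C = -4*sqrt(46) (C = -4*sqrt(29 + 17) = -4*sqrt(46) ≈ -27.129)
(C + X(-23 - 32)) + L(84) = (-4*sqrt(46) + (-23 - 32)) + 2*84*(-161 + 84) = (-4*sqrt(46) - 55) + 2*84*(-77) = (-55 - 4*sqrt(46)) - 12936 = -12991 - 4*sqrt(46)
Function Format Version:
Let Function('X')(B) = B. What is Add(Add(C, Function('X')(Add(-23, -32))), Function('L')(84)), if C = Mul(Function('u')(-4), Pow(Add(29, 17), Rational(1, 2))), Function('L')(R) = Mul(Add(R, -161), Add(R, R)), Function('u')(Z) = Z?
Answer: Add(-12991, Mul(-4, Pow(46, Rational(1, 2)))) ≈ -13018.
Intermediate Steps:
Function('L')(R) = Mul(2, R, Add(-161, R)) (Function('L')(R) = Mul(Add(-161, R), Mul(2, R)) = Mul(2, R, Add(-161, R)))
C = Mul(-4, Pow(46, Rational(1, 2))) (C = Mul(-4, Pow(Add(29, 17), Rational(1, 2))) = Mul(-4, Pow(46, Rational(1, 2))) ≈ -27.129)
Add(Add(C, Function('X')(Add(-23, -32))), Function('L')(84)) = Add(Add(Mul(-4, Pow(46, Rational(1, 2))), Add(-23, -32)), Mul(2, 84, Add(-161, 84))) = Add(Add(Mul(-4, Pow(46, Rational(1, 2))), -55), Mul(2, 84, -77)) = Add(Add(-55, Mul(-4, Pow(46, Rational(1, 2)))), -12936) = Add(-12991, Mul(-4, Pow(46, Rational(1, 2))))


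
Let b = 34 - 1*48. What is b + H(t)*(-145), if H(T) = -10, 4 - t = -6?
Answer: 1436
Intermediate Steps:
t = 10 (t = 4 - 1*(-6) = 4 + 6 = 10)
b = -14 (b = 34 - 48 = -14)
b + H(t)*(-145) = -14 - 10*(-145) = -14 + 1450 = 1436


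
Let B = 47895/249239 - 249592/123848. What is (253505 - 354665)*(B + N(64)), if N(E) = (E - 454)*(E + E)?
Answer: 19485621791609481360/3858468959 ≈ 5.0501e+9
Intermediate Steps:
N(E) = 2*E*(-454 + E) (N(E) = (-454 + E)*(2*E) = 2*E*(-454 + E))
B = -7034545066/3858468959 (B = 47895*(1/249239) - 249592*1/123848 = 47895/249239 - 31199/15481 = -7034545066/3858468959 ≈ -1.8231)
(253505 - 354665)*(B + N(64)) = (253505 - 354665)*(-7034545066/3858468959 + 2*64*(-454 + 64)) = -101160*(-7034545066/3858468959 + 2*64*(-390)) = -101160*(-7034545066/3858468959 - 49920) = -101160*(-192621804978346/3858468959) = 19485621791609481360/3858468959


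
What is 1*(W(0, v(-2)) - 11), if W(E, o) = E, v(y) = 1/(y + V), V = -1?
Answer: -11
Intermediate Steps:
v(y) = 1/(-1 + y) (v(y) = 1/(y - 1) = 1/(-1 + y))
1*(W(0, v(-2)) - 11) = 1*(0 - 11) = 1*(-11) = -11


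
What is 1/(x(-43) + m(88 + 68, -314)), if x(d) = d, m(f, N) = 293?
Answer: 1/250 ≈ 0.0040000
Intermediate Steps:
1/(x(-43) + m(88 + 68, -314)) = 1/(-43 + 293) = 1/250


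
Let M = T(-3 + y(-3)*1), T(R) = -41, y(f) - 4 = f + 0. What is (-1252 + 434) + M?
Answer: -859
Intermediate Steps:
y(f) = 4 + f (y(f) = 4 + (f + 0) = 4 + f)
M = -41
(-1252 + 434) + M = (-1252 + 434) - 41 = -818 - 41 = -859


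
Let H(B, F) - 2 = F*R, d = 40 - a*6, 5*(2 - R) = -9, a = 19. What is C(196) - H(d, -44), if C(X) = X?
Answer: 1806/5 ≈ 361.20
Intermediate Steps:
R = 19/5 (R = 2 - ⅕*(-9) = 2 + 9/5 = 19/5 ≈ 3.8000)
d = -74 (d = 40 - 19*6 = 40 - 1*114 = 40 - 114 = -74)
H(B, F) = 2 + 19*F/5 (H(B, F) = 2 + F*(19/5) = 2 + 19*F/5)
C(196) - H(d, -44) = 196 - (2 + (19/5)*(-44)) = 196 - (2 - 836/5) = 196 - 1*(-826/5) = 196 + 826/5 = 1806/5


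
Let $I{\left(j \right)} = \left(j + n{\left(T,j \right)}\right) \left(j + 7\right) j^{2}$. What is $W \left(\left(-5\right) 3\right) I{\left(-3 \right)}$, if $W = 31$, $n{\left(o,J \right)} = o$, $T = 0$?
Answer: $50220$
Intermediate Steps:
$I{\left(j \right)} = j^{3} \left(7 + j\right)$ ($I{\left(j \right)} = \left(j + 0\right) \left(j + 7\right) j^{2} = j \left(7 + j\right) j^{2} = j^{3} \left(7 + j\right)$)
$W \left(\left(-5\right) 3\right) I{\left(-3 \right)} = 31 \left(\left(-5\right) 3\right) \left(-3\right)^{3} \left(7 - 3\right) = 31 \left(-15\right) \left(\left(-27\right) 4\right) = \left(-465\right) \left(-108\right) = 50220$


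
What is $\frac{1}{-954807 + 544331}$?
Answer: $- \frac{1}{410476} \approx -2.4362 \cdot 10^{-6}$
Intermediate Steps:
$\frac{1}{-954807 + 544331} = \frac{1}{-410476} = - \frac{1}{410476}$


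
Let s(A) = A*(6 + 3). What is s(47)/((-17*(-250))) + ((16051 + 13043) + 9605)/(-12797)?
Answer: -159057619/54387250 ≈ -2.9245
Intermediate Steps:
s(A) = 9*A (s(A) = A*9 = 9*A)
s(47)/((-17*(-250))) + ((16051 + 13043) + 9605)/(-12797) = (9*47)/((-17*(-250))) + ((16051 + 13043) + 9605)/(-12797) = 423/4250 + (29094 + 9605)*(-1/12797) = 423*(1/4250) + 38699*(-1/12797) = 423/4250 - 38699/12797 = -159057619/54387250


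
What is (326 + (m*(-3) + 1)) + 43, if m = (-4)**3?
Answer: 562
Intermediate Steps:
m = -64
(326 + (m*(-3) + 1)) + 43 = (326 + (-64*(-3) + 1)) + 43 = (326 + (192 + 1)) + 43 = (326 + 193) + 43 = 519 + 43 = 562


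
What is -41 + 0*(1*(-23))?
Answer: -41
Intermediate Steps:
-41 + 0*(1*(-23)) = -41 + 0*(-23) = -41 + 0 = -41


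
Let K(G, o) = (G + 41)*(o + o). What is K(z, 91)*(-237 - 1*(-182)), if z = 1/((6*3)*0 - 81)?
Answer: -33233200/81 ≈ -4.1029e+5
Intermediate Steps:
z = -1/81 (z = 1/(18*0 - 81) = 1/(0 - 81) = 1/(-81) = -1/81 ≈ -0.012346)
K(G, o) = 2*o*(41 + G) (K(G, o) = (41 + G)*(2*o) = 2*o*(41 + G))
K(z, 91)*(-237 - 1*(-182)) = (2*91*(41 - 1/81))*(-237 - 1*(-182)) = (2*91*(3320/81))*(-237 + 182) = (604240/81)*(-55) = -33233200/81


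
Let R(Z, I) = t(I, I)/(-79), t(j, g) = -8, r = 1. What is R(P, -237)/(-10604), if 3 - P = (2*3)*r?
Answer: -2/209429 ≈ -9.5498e-6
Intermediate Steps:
P = -3 (P = 3 - 2*3 = 3 - 6 = -3)
R(Z, I) = 8/79 (R(Z, I) = -8/(-79) = -8*(-1/79) = 8/79)
R(P, -237)/(-10604) = (8/79)/(-10604) = (8/79)*(-1/10604) = -2/209429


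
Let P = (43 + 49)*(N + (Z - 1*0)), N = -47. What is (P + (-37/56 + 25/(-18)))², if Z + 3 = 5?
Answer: 4358044533649/254016 ≈ 1.7157e+7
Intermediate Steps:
Z = 2 (Z = -3 + 5 = 2)
P = -4140 (P = (43 + 49)*(-47 + (2 - 1*0)) = 92*(-47 + (2 + 0)) = 92*(-47 + 2) = 92*(-45) = -4140)
(P + (-37/56 + 25/(-18)))² = (-4140 + (-37/56 + 25/(-18)))² = (-4140 + (-37*1/56 + 25*(-1/18)))² = (-4140 + (-37/56 - 25/18))² = (-4140 - 1033/504)² = (-2087593/504)² = 4358044533649/254016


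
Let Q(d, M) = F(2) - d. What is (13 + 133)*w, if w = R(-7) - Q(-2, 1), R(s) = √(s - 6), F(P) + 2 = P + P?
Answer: -584 + 146*I*√13 ≈ -584.0 + 526.41*I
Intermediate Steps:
F(P) = -2 + 2*P (F(P) = -2 + (P + P) = -2 + 2*P)
R(s) = √(-6 + s)
Q(d, M) = 2 - d (Q(d, M) = (-2 + 2*2) - d = (-2 + 4) - d = 2 - d)
w = -4 + I*√13 (w = √(-6 - 7) - (2 - 1*(-2)) = √(-13) - (2 + 2) = I*√13 - 1*4 = I*√13 - 4 = -4 + I*√13 ≈ -4.0 + 3.6056*I)
(13 + 133)*w = (13 + 133)*(-4 + I*√13) = 146*(-4 + I*√13) = -584 + 146*I*√13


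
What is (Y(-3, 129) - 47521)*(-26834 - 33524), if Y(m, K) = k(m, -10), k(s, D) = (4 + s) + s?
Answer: 2868393234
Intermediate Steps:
k(s, D) = 4 + 2*s
Y(m, K) = 4 + 2*m
(Y(-3, 129) - 47521)*(-26834 - 33524) = ((4 + 2*(-3)) - 47521)*(-26834 - 33524) = ((4 - 6) - 47521)*(-60358) = (-2 - 47521)*(-60358) = -47523*(-60358) = 2868393234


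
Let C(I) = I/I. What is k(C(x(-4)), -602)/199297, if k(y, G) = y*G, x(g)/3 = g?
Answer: -86/28471 ≈ -0.0030206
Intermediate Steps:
x(g) = 3*g
C(I) = 1
k(y, G) = G*y
k(C(x(-4)), -602)/199297 = -602*1/199297 = -86/28471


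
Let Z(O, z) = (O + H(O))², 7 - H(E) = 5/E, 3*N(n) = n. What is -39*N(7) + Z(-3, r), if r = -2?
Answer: -530/9 ≈ -58.889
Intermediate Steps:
N(n) = n/3
H(E) = 7 - 5/E
Z(O, z) = (7 + O - 5/O)² (Z(O, z) = (O + (7 - 5/O))² = (7 + O - 5/O)²)
-39*N(7) + Z(-3, r) = -13*7 + (7 - 3 - 5/(-3))² = -39*7/3 + (7 - 3 - 5*(-⅓))² = -91 + (7 - 3 + 5/3)² = -91 + (17/3)² = -91 + 289/9 = -530/9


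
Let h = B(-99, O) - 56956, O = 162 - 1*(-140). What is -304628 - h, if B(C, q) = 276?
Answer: -247948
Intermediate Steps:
O = 302 (O = 162 + 140 = 302)
h = -56680 (h = 276 - 56956 = -56680)
-304628 - h = -304628 - 1*(-56680) = -304628 + 56680 = -247948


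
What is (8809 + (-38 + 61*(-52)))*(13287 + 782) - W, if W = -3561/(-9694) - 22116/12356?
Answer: 2358819061667743/29944766 ≈ 7.8772e+7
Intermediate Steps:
W = -42598197/29944766 (W = -3561*(-1/9694) - 22116*1/12356 = 3561/9694 - 5529/3089 = -42598197/29944766 ≈ -1.4226)
(8809 + (-38 + 61*(-52)))*(13287 + 782) - W = (8809 + (-38 + 61*(-52)))*(13287 + 782) - 1*(-42598197/29944766) = (8809 + (-38 - 3172))*14069 + 42598197/29944766 = (8809 - 3210)*14069 + 42598197/29944766 = 5599*14069 + 42598197/29944766 = 78772331 + 42598197/29944766 = 2358819061667743/29944766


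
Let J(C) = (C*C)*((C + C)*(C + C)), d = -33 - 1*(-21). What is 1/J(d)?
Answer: 1/82944 ≈ 1.2056e-5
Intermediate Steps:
d = -12 (d = -33 + 21 = -12)
J(C) = 4*C⁴ (J(C) = C²*((2*C)*(2*C)) = C²*(4*C²) = 4*C⁴)
1/J(d) = 1/(4*(-12)⁴) = 1/(4*20736) = 1/82944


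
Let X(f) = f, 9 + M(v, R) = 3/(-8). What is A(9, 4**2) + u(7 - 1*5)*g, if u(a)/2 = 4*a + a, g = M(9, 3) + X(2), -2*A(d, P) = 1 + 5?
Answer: -301/2 ≈ -150.50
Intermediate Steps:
M(v, R) = -75/8 (M(v, R) = -9 + 3/(-8) = -9 + 3*(-1/8) = -9 - 3/8 = -75/8)
A(d, P) = -3 (A(d, P) = -(1 + 5)/2 = -1/2*6 = -3)
g = -59/8 (g = -75/8 + 2 = -59/8 ≈ -7.3750)
u(a) = 10*a (u(a) = 2*(4*a + a) = 2*(5*a) = 10*a)
A(9, 4**2) + u(7 - 1*5)*g = -3 + (10*(7 - 1*5))*(-59/8) = -3 + (10*(7 - 5))*(-59/8) = -3 + (10*2)*(-59/8) = -3 + 20*(-59/8) = -3 - 295/2 = -301/2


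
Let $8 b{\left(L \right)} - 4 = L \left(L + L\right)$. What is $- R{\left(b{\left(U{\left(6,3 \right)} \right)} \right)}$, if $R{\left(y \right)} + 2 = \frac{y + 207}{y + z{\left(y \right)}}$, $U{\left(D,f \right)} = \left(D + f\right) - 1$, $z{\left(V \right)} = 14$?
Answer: $- \frac{325}{61} \approx -5.3279$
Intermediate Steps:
$U{\left(D,f \right)} = -1 + D + f$
$b{\left(L \right)} = \frac{1}{2} + \frac{L^{2}}{4}$ ($b{\left(L \right)} = \frac{1}{2} + \frac{L \left(L + L\right)}{8} = \frac{1}{2} + \frac{L 2 L}{8} = \frac{1}{2} + \frac{2 L^{2}}{8} = \frac{1}{2} + \frac{L^{2}}{4}$)
$R{\left(y \right)} = -2 + \frac{207 + y}{14 + y}$ ($R{\left(y \right)} = -2 + \frac{y + 207}{y + 14} = -2 + \frac{207 + y}{14 + y}$)
$- R{\left(b{\left(U{\left(6,3 \right)} \right)} \right)} = - \frac{179 - \left(\frac{1}{2} + \frac{\left(-1 + 6 + 3\right)^{2}}{4}\right)}{14 + \left(\frac{1}{2} + \frac{\left(-1 + 6 + 3\right)^{2}}{4}\right)} = - \frac{179 - \left(\frac{1}{2} + \frac{8^{2}}{4}\right)}{14 + \left(\frac{1}{2} + \frac{8^{2}}{4}\right)} = - \frac{179 - \left(\frac{1}{2} + \frac{1}{4} \cdot 64\right)}{14 + \left(\frac{1}{2} + \frac{1}{4} \cdot 64\right)} = - \frac{179 - \left(\frac{1}{2} + 16\right)}{14 + \left(\frac{1}{2} + 16\right)} = - \frac{179 - \frac{33}{2}}{14 + \frac{33}{2}} = - \frac{179 - \frac{33}{2}}{\frac{61}{2}} = - \frac{2 \cdot 325}{61 \cdot 2} = \left(-1\right) \frac{325}{61} = - \frac{325}{61}$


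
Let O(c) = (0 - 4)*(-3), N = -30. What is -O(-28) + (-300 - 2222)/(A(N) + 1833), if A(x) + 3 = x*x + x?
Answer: -17461/1350 ≈ -12.934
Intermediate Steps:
O(c) = 12 (O(c) = -4*(-3) = 12)
A(x) = -3 + x + x² (A(x) = -3 + (x*x + x) = -3 + (x² + x) = -3 + (x + x²) = -3 + x + x²)
-O(-28) + (-300 - 2222)/(A(N) + 1833) = -1*12 + (-300 - 2222)/((-3 - 30 + (-30)²) + 1833) = -12 - 2522/((-3 - 30 + 900) + 1833) = -12 - 2522/(867 + 1833) = -12 - 2522/2700 = -12 - 2522*1/2700 = -12 - 1261/1350 = -17461/1350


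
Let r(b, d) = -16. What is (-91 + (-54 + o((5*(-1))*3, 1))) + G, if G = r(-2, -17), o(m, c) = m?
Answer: -176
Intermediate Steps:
G = -16
(-91 + (-54 + o((5*(-1))*3, 1))) + G = (-91 + (-54 + (5*(-1))*3)) - 16 = (-91 + (-54 - 5*3)) - 16 = (-91 + (-54 - 15)) - 16 = (-91 - 69) - 16 = -160 - 16 = -176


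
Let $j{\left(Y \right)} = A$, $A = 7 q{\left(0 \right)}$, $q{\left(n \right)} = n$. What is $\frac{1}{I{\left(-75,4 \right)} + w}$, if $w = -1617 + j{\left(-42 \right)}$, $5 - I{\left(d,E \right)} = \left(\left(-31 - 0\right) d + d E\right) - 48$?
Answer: $- \frac{1}{3589} \approx -0.00027863$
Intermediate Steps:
$I{\left(d,E \right)} = 53 + 31 d - E d$ ($I{\left(d,E \right)} = 5 - \left(\left(\left(-31 - 0\right) d + d E\right) - 48\right) = 5 - \left(\left(\left(-31 + 0\right) d + E d\right) - 48\right) = 5 - \left(\left(- 31 d + E d\right) - 48\right) = 5 - \left(-48 - 31 d + E d\right) = 5 + \left(48 + 31 d - E d\right) = 53 + 31 d - E d$)
$A = 0$ ($A = 7 \cdot 0 = 0$)
$j{\left(Y \right)} = 0$
$w = -1617$ ($w = -1617 + 0 = -1617$)
$\frac{1}{I{\left(-75,4 \right)} + w} = \frac{1}{\left(53 + 31 \left(-75\right) - 4 \left(-75\right)\right) - 1617} = \frac{1}{\left(53 - 2325 + 300\right) - 1617} = \frac{1}{-1972 - 1617} = \frac{1}{-3589} = - \frac{1}{3589}$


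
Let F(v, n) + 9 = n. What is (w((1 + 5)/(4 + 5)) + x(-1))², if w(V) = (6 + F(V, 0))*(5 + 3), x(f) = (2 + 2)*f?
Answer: 784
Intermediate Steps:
x(f) = 4*f
F(v, n) = -9 + n
w(V) = -24 (w(V) = (6 + (-9 + 0))*(5 + 3) = (6 - 9)*8 = -3*8 = -24)
(w((1 + 5)/(4 + 5)) + x(-1))² = (-24 + 4*(-1))² = (-24 - 4)² = (-28)² = 784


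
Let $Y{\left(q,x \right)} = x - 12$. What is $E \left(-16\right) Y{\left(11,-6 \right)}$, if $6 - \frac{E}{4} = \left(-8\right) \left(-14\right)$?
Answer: $-122112$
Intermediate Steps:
$Y{\left(q,x \right)} = -12 + x$
$E = -424$ ($E = 24 - 4 \left(\left(-8\right) \left(-14\right)\right) = 24 - 448 = -424$)
$E \left(-16\right) Y{\left(11,-6 \right)} = \left(-424\right) \left(-16\right) \left(-12 - 6\right) = 6784 \left(-18\right) = -122112$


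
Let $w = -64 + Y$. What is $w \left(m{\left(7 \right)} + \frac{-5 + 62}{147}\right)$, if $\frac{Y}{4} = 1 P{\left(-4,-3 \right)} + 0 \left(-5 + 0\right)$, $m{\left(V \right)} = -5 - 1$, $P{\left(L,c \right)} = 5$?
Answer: $\frac{12100}{49} \approx 246.94$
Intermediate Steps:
$m{\left(V \right)} = -6$
$Y = 20$ ($Y = 4 \left(1 \cdot 5 + 0 \left(-5 + 0\right)\right) = 4 \left(5 + 0 \left(-5\right)\right) = 4 \left(5 + 0\right) = 4 \cdot 5 = 20$)
$w = -44$ ($w = -64 + 20 = -44$)
$w \left(m{\left(7 \right)} + \frac{-5 + 62}{147}\right) = - 44 \left(-6 + \frac{-5 + 62}{147}\right) = - 44 \left(-6 + 57 \cdot \frac{1}{147}\right) = - 44 \left(-6 + \frac{19}{49}\right) = \left(-44\right) \left(- \frac{275}{49}\right) = \frac{12100}{49}$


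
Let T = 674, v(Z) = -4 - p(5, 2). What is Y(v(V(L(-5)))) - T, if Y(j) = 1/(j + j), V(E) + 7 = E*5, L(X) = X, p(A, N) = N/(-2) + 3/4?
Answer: -10112/15 ≈ -674.13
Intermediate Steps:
p(A, N) = ¾ - N/2 (p(A, N) = N*(-½) + 3*(¼) = -N/2 + ¾ = ¾ - N/2)
V(E) = -7 + 5*E (V(E) = -7 + E*5 = -7 + 5*E)
v(Z) = -15/4 (v(Z) = -4 - (¾ - ½*2) = -4 - (¾ - 1) = -4 - 1*(-¼) = -4 + ¼ = -15/4)
Y(j) = 1/(2*j)
Y(v(V(L(-5)))) - T = 1/(2*(-15/4)) - 1*674 = (½)*(-4/15) - 674 = -2/15 - 674 = -10112/15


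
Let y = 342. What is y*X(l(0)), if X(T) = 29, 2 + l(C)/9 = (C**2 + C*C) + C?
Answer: 9918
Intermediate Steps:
l(C) = -18 + 9*C + 18*C**2 (l(C) = -18 + 9*((C**2 + C*C) + C) = -18 + 9*((C**2 + C**2) + C) = -18 + 9*(2*C**2 + C) = -18 + 9*(C + 2*C**2) = -18 + (9*C + 18*C**2) = -18 + 9*C + 18*C**2)
y*X(l(0)) = 342*29 = 9918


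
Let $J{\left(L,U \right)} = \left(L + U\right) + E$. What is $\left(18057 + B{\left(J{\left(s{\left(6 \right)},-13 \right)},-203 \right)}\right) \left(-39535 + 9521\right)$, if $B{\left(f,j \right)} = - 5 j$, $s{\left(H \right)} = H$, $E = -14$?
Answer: $-572427008$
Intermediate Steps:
$J{\left(L,U \right)} = -14 + L + U$ ($J{\left(L,U \right)} = \left(L + U\right) - 14 = -14 + L + U$)
$\left(18057 + B{\left(J{\left(s{\left(6 \right)},-13 \right)},-203 \right)}\right) \left(-39535 + 9521\right) = \left(18057 - -1015\right) \left(-39535 + 9521\right) = \left(18057 + 1015\right) \left(-30014\right) = 19072 \left(-30014\right) = -572427008$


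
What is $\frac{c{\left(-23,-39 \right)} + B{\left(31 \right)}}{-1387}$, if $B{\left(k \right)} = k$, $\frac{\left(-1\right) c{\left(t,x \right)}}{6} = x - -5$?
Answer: $- \frac{235}{1387} \approx -0.16943$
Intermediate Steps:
$c{\left(t,x \right)} = -30 - 6 x$ ($c{\left(t,x \right)} = - 6 \left(x - -5\right) = - 6 \left(x + 5\right) = - 6 \left(5 + x\right) = -30 - 6 x$)
$\frac{c{\left(-23,-39 \right)} + B{\left(31 \right)}}{-1387} = \frac{\left(-30 - -234\right) + 31}{-1387} = - \frac{\left(-30 + 234\right) + 31}{1387} = - \frac{204 + 31}{1387} = \left(- \frac{1}{1387}\right) 235 = - \frac{235}{1387}$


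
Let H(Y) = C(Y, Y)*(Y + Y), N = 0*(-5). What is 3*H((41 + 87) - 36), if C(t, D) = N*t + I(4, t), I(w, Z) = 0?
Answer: 0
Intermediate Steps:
N = 0
C(t, D) = 0 (C(t, D) = 0*t + 0 = 0 + 0 = 0)
H(Y) = 0 (H(Y) = 0*(Y + Y) = 0*(2*Y) = 0)
3*H((41 + 87) - 36) = 3*0 = 0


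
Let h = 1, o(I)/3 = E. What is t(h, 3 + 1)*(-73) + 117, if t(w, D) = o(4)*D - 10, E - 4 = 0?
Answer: -2657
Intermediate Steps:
E = 4 (E = 4 + 0 = 4)
o(I) = 12 (o(I) = 3*4 = 12)
t(w, D) = -10 + 12*D (t(w, D) = 12*D - 10 = -10 + 12*D)
t(h, 3 + 1)*(-73) + 117 = (-10 + 12*(3 + 1))*(-73) + 117 = (-10 + 12*4)*(-73) + 117 = (-10 + 48)*(-73) + 117 = 38*(-73) + 117 = -2774 + 117 = -2657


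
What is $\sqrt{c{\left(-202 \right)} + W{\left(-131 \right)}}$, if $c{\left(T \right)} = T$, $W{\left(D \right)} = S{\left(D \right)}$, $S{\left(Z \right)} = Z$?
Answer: $3 i \sqrt{37} \approx 18.248 i$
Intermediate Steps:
$W{\left(D \right)} = D$
$\sqrt{c{\left(-202 \right)} + W{\left(-131 \right)}} = \sqrt{-202 - 131} = \sqrt{-333} = 3 i \sqrt{37}$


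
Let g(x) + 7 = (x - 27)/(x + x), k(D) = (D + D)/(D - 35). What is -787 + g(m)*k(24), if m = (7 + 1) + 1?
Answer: -8273/11 ≈ -752.09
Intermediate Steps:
m = 9 (m = 8 + 1 = 9)
k(D) = 2*D/(-35 + D) (k(D) = (2*D)/(-35 + D) = 2*D/(-35 + D))
g(x) = -7 + (-27 + x)/(2*x) (g(x) = -7 + (x - 27)/(x + x) = -7 + (-27 + x)/((2*x)) = -7 + (-27 + x)*(1/(2*x)) = -7 + (-27 + x)/(2*x))
-787 + g(m)*k(24) = -787 + ((½)*(-27 - 13*9)/9)*(2*24/(-35 + 24)) = -787 + ((½)*(⅑)*(-27 - 117))*(2*24/(-11)) = -787 + ((½)*(⅑)*(-144))*(2*24*(-1/11)) = -787 - 8*(-48/11) = -787 + 384/11 = -8273/11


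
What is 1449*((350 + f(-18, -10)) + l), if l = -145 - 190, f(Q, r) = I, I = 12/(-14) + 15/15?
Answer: 21942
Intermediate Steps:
I = ⅐ (I = 12*(-1/14) + 15*(1/15) = -6/7 + 1 = ⅐ ≈ 0.14286)
f(Q, r) = ⅐
l = -335
1449*((350 + f(-18, -10)) + l) = 1449*((350 + ⅐) - 335) = 1449*(2451/7 - 335) = 1449*(106/7) = 21942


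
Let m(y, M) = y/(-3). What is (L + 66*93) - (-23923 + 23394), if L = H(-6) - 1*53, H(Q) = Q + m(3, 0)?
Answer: 6607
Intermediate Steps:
m(y, M) = -y/3 (m(y, M) = y*(-1/3) = -y/3)
H(Q) = -1 + Q (H(Q) = Q - 1/3*3 = Q - 1 = -1 + Q)
L = -60 (L = (-1 - 6) - 1*53 = -7 - 53 = -60)
(L + 66*93) - (-23923 + 23394) = (-60 + 66*93) - (-23923 + 23394) = (-60 + 6138) - 1*(-529) = 6078 + 529 = 6607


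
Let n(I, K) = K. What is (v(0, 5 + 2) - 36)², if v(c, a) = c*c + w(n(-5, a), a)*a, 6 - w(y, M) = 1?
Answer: 1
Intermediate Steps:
w(y, M) = 5 (w(y, M) = 6 - 1*1 = 6 - 1 = 5)
v(c, a) = c² + 5*a (v(c, a) = c*c + 5*a = c² + 5*a)
(v(0, 5 + 2) - 36)² = ((0² + 5*(5 + 2)) - 36)² = ((0 + 5*7) - 36)² = ((0 + 35) - 36)² = (35 - 36)² = (-1)² = 1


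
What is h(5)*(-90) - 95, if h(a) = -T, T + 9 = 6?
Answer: -365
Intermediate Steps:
T = -3 (T = -9 + 6 = -3)
h(a) = 3 (h(a) = -1*(-3) = 3)
h(5)*(-90) - 95 = 3*(-90) - 95 = -270 - 95 = -365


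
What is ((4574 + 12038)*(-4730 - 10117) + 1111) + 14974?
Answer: -246622279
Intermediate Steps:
((4574 + 12038)*(-4730 - 10117) + 1111) + 14974 = (16612*(-14847) + 1111) + 14974 = (-246638364 + 1111) + 14974 = -246637253 + 14974 = -246622279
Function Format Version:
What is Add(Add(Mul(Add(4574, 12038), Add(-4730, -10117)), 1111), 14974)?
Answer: -246622279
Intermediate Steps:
Add(Add(Mul(Add(4574, 12038), Add(-4730, -10117)), 1111), 14974) = Add(Add(Mul(16612, -14847), 1111), 14974) = Add(Add(-246638364, 1111), 14974) = Add(-246637253, 14974) = -246622279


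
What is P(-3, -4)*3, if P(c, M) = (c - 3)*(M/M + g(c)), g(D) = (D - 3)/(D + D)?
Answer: -36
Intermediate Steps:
g(D) = (-3 + D)/(2*D) (g(D) = (-3 + D)/((2*D)) = (-3 + D)*(1/(2*D)) = (-3 + D)/(2*D))
P(c, M) = (1 + (-3 + c)/(2*c))*(-3 + c) (P(c, M) = (c - 3)*(M/M + (-3 + c)/(2*c)) = (-3 + c)*(1 + (-3 + c)/(2*c)) = (1 + (-3 + c)/(2*c))*(-3 + c))
P(-3, -4)*3 = (-6 + (3/2)*(-3) + (9/2)/(-3))*3 = (-6 - 9/2 + (9/2)*(-⅓))*3 = (-6 - 9/2 - 3/2)*3 = -12*3 = -36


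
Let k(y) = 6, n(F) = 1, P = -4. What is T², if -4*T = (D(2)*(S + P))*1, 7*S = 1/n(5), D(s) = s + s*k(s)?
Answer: 729/4 ≈ 182.25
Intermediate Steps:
D(s) = 7*s (D(s) = s + s*6 = s + 6*s = 7*s)
S = ⅐ (S = (⅐)/1 = (⅐)*1 = ⅐ ≈ 0.14286)
T = 27/2 (T = -(7*2)*(⅐ - 4)/4 = -14*(-27/7)/4 = -(-27)/2 = -¼*(-54) = 27/2 ≈ 13.500)
T² = (27/2)² = 729/4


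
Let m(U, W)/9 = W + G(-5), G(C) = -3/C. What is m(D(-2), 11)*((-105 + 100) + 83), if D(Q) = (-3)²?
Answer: 40716/5 ≈ 8143.2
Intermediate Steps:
D(Q) = 9
m(U, W) = 27/5 + 9*W (m(U, W) = 9*(W - 3/(-5)) = 9*(W - 3*(-⅕)) = 9*(W + ⅗) = 9*(⅗ + W) = 27/5 + 9*W)
m(D(-2), 11)*((-105 + 100) + 83) = (27/5 + 9*11)*((-105 + 100) + 83) = (27/5 + 99)*(-5 + 83) = (522/5)*78 = 40716/5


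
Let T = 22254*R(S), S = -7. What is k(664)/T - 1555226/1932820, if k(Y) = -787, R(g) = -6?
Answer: -51534716771/64519464420 ≈ -0.79875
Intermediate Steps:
T = -133524 (T = 22254*(-6) = -133524)
k(664)/T - 1555226/1932820 = -787/(-133524) - 1555226/1932820 = -787*(-1/133524) - 1555226*1/1932820 = 787/133524 - 777613/966410 = -51534716771/64519464420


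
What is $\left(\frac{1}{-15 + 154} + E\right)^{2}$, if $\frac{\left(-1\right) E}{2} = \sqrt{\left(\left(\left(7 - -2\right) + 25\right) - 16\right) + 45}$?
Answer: $\frac{4868893}{19321} - \frac{12 \sqrt{7}}{139} \approx 251.77$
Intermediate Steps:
$E = - 6 \sqrt{7}$ ($E = - 2 \sqrt{\left(\left(\left(7 - -2\right) + 25\right) - 16\right) + 45} = - 2 \sqrt{\left(\left(\left(7 + 2\right) + 25\right) - 16\right) + 45} = - 2 \sqrt{\left(\left(9 + 25\right) - 16\right) + 45} = - 2 \sqrt{\left(34 - 16\right) + 45} = - 2 \sqrt{18 + 45} = - 2 \sqrt{63} = - 2 \cdot 3 \sqrt{7} = - 6 \sqrt{7} \approx -15.875$)
$\left(\frac{1}{-15 + 154} + E\right)^{2} = \left(\frac{1}{-15 + 154} - 6 \sqrt{7}\right)^{2} = \left(\frac{1}{139} - 6 \sqrt{7}\right)^{2}$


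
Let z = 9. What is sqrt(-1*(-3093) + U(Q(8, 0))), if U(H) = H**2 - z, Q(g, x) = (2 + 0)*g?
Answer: 2*sqrt(835) ≈ 57.793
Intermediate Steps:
Q(g, x) = 2*g
U(H) = -9 + H**2 (U(H) = H**2 - 1*9 = H**2 - 9 = -9 + H**2)
sqrt(-1*(-3093) + U(Q(8, 0))) = sqrt(-1*(-3093) + (-9 + (2*8)**2)) = sqrt(3093 + (-9 + 16**2)) = sqrt(3093 + (-9 + 256)) = sqrt(3093 + 247) = sqrt(3340) = 2*sqrt(835)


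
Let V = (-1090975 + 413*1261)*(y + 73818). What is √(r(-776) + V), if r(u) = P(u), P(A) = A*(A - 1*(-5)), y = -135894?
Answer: 48*√15362507 ≈ 1.8814e+5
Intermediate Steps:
P(A) = A*(5 + A) (P(A) = A*(A + 5) = A*(5 + A))
r(u) = u*(5 + u)
V = 35394617832 (V = (-1090975 + 413*1261)*(-135894 + 73818) = (-1090975 + 520793)*(-62076) = -570182*(-62076) = 35394617832)
√(r(-776) + V) = √(-776*(5 - 776) + 35394617832) = √(-776*(-771) + 35394617832) = √(598296 + 35394617832) = √35395216128 = 48*√15362507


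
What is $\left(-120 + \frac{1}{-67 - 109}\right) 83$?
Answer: $- \frac{1753043}{176} \approx -9960.5$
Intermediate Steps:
$\left(-120 + \frac{1}{-67 - 109}\right) 83 = \left(-120 + \frac{1}{-176}\right) 83 = \left(-120 - \frac{1}{176}\right) 83 = \left(- \frac{21121}{176}\right) 83 = - \frac{1753043}{176}$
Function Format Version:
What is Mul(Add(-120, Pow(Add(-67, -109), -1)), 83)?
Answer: Rational(-1753043, 176) ≈ -9960.5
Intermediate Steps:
Mul(Add(-120, Pow(Add(-67, -109), -1)), 83) = Mul(Add(-120, Pow(-176, -1)), 83) = Mul(Add(-120, Rational(-1, 176)), 83) = Mul(Rational(-21121, 176), 83) = Rational(-1753043, 176)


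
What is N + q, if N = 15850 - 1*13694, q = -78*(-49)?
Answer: 5978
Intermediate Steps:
q = 3822
N = 2156 (N = 15850 - 13694 = 2156)
N + q = 2156 + 3822 = 5978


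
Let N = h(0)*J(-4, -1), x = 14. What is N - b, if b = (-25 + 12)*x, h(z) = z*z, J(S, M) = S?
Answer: 182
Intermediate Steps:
h(z) = z²
b = -182 (b = (-25 + 12)*14 = -13*14 = -182)
N = 0 (N = 0²*(-4) = 0*(-4) = 0)
N - b = 0 - 1*(-182) = 0 + 182 = 182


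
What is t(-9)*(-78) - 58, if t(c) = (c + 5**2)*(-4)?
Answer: 4934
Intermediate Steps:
t(c) = -100 - 4*c (t(c) = (c + 25)*(-4) = (25 + c)*(-4) = -100 - 4*c)
t(-9)*(-78) - 58 = (-100 - 4*(-9))*(-78) - 58 = (-100 + 36)*(-78) - 58 = -64*(-78) - 58 = 4992 - 58 = 4934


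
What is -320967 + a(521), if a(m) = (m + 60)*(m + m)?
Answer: 284435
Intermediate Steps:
a(m) = 2*m*(60 + m) (a(m) = (60 + m)*(2*m) = 2*m*(60 + m))
-320967 + a(521) = -320967 + 2*521*(60 + 521) = -320967 + 2*521*581 = -320967 + 605402 = 284435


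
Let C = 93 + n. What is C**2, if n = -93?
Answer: 0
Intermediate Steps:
C = 0 (C = 93 - 93 = 0)
C**2 = 0**2 = 0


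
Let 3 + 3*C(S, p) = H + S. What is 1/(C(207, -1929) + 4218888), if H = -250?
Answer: 3/12656618 ≈ 2.3703e-7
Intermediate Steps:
C(S, p) = -253/3 + S/3 (C(S, p) = -1 + (-250 + S)/3 = -1 + (-250/3 + S/3) = -253/3 + S/3)
1/(C(207, -1929) + 4218888) = 1/((-253/3 + (1/3)*207) + 4218888) = 1/((-253/3 + 69) + 4218888) = 1/(-46/3 + 4218888) = 1/(12656618/3) = 3/12656618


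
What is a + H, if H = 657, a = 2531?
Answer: 3188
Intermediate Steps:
a + H = 2531 + 657 = 3188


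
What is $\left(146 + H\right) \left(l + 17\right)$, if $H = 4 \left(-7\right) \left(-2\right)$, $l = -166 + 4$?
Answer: $-29290$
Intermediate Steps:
$l = -162$
$H = 56$ ($H = \left(-28\right) \left(-2\right) = 56$)
$\left(146 + H\right) \left(l + 17\right) = \left(146 + 56\right) \left(-162 + 17\right) = 202 \left(-145\right) = -29290$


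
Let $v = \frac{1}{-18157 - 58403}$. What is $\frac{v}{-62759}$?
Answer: $\frac{1}{4804829040} \approx 2.0812 \cdot 10^{-10}$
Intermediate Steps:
$v = - \frac{1}{76560}$ ($v = \frac{1}{-76560} = - \frac{1}{76560} \approx -1.3062 \cdot 10^{-5}$)
$\frac{v}{-62759} = - \frac{1}{76560 \left(-62759\right)} = \left(- \frac{1}{76560}\right) \left(- \frac{1}{62759}\right) = \frac{1}{4804829040}$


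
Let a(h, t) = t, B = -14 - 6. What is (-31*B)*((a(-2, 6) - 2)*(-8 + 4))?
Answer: -9920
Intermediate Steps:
B = -20
(-31*B)*((a(-2, 6) - 2)*(-8 + 4)) = (-31*(-20))*((6 - 2)*(-8 + 4)) = 620*(4*(-4)) = 620*(-16) = -9920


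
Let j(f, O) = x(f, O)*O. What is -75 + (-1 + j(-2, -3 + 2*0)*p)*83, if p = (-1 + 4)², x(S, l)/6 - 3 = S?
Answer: -13604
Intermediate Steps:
x(S, l) = 18 + 6*S
j(f, O) = O*(18 + 6*f) (j(f, O) = (18 + 6*f)*O = O*(18 + 6*f))
p = 9 (p = 3² = 9)
-75 + (-1 + j(-2, -3 + 2*0)*p)*83 = -75 + (-1 + (6*(-3 + 2*0)*(3 - 2))*9)*83 = -75 + (-1 + (6*(-3 + 0)*1)*9)*83 = -75 + (-1 + (6*(-3)*1)*9)*83 = -75 + (-1 - 18*9)*83 = -75 + (-1 - 162)*83 = -75 - 163*83 = -75 - 13529 = -13604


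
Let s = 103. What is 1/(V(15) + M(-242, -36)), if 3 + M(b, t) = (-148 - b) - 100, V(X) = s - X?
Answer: 1/79 ≈ 0.012658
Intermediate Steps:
V(X) = 103 - X
M(b, t) = -251 - b (M(b, t) = -3 + ((-148 - b) - 100) = -3 + (-248 - b) = -251 - b)
1/(V(15) + M(-242, -36)) = 1/((103 - 1*15) + (-251 - 1*(-242))) = 1/((103 - 15) + (-251 + 242)) = 1/(88 - 9) = 1/79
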